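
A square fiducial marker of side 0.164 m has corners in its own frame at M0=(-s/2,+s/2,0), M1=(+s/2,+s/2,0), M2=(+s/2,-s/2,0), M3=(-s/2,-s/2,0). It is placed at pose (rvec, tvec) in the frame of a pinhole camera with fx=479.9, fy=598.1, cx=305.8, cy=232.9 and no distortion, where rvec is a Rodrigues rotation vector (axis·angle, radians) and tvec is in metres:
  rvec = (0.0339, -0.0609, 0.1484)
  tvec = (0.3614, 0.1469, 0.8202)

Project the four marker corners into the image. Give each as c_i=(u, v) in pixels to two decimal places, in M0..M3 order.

Intrinsics K: fx=479.9, fy=598.1, cx=305.8, cy=232.9
Marker side s = 0.164 m; corners in marker frame (Z=0):
  M0 = (-0.0820, +0.0820, 0)
  M1 = (+0.0820, +0.0820, 0)
  M2 = (+0.0820, -0.0820, 0)
  M3 = (-0.0820, -0.0820, 0)
rvec = (0.0339, -0.0609, 0.1484), |rvec| = θ = 0.16395 rad = 9.394°
Rodrigues: sinθ=0.16322, 1−cosθ=0.01341; R = I + sinθ·[k]× + (1−cosθ)·[k]×²:
    [+0.98716 -0.14877 -0.05812]
    [+0.14671 +0.98844 -0.03826]
    [+0.06314 +0.02924 +0.99758]
t = (0.3614, 0.1469, 0.8202) m
M0: Pc = R·M0+t = (+0.26825, +0.21592, +0.81742); u = 479.9·(+0.26825)/0.81742 + 305.8 = 463.2893, v = 598.1·(+0.21592)/0.81742 + 232.9 = 390.8885
M1: Pc = R·M1+t = (+0.43015, +0.23998, +0.82777); u = 479.9·(+0.43015)/0.82777 + 305.8 = 555.1773, v = 598.1·(+0.23998)/0.82777 + 232.9 = 406.2964
M2: Pc = R·M2+t = (+0.45455, +0.07788, +0.82298); u = 479.9·(+0.45455)/0.82298 + 305.8 = 570.8573, v = 598.1·(+0.07788)/0.82298 + 232.9 = 289.4977
M3: Pc = R·M3+t = (+0.29265, +0.05382, +0.81263); u = 479.9·(+0.29265)/0.81263 + 305.8 = 478.6268, v = 598.1·(+0.05382)/0.81263 + 232.9 = 272.5106

c0=(463.29, 390.89) c1=(555.18, 406.30) c2=(570.86, 289.50) c3=(478.63, 272.51)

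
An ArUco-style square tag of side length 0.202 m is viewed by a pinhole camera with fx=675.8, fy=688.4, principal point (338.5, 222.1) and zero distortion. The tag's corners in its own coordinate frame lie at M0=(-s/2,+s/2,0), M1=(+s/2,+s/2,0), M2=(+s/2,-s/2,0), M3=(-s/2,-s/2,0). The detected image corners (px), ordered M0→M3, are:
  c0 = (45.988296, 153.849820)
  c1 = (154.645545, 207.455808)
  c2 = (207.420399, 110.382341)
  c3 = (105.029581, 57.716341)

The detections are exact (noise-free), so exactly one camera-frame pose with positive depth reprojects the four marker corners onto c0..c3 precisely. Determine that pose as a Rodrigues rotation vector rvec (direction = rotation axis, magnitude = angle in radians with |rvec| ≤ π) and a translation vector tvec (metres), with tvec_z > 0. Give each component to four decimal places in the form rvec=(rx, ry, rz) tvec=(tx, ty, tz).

Intrinsics K: fx=675.8, fy=688.4, cx=338.5, cy=222.1
Marker side s = 0.202 m; corners in marker frame (Z=0):
  M0 = (-0.1010, +0.1010, 0)
  M1 = (+0.1010, +0.1010, 0)
  M2 = (+0.1010, -0.1010, 0)
  M3 = (-0.1010, -0.1010, 0)
Detected image corners:
  c0 = (45.988296, 153.849820) px
  c1 = (154.645545, 207.455808) px
  c2 = (207.420399, 110.382341) px
  c3 = (105.029581, 57.716341) px
Planar DLT: solve 8×8 A·h = b for H (H[2,2]=1):
  H  [+533.28516 -308.36950 +129.43794]
  H  [+274.62657 +445.51163 +131.38003]
  H  [+0.08791 -0.24740 +1.00000]
B = K⁻¹H; ‖b₁‖=0.836780, ‖b₂‖=0.836780; λ = 2/(‖b₁‖+‖b₂‖) = 1.195058, sign → tz>0 ⇒ λ=+1.195058
r₁ = λ·B[:,0] = (+0.89042,+0.44285,+0.10506); r₂ = λ·B[:,1] = (-0.39722,+0.86879,-0.29566)
r₃ = r₁×r₂ = (-0.22221,+0.22153,+0.94950); SVD([r₁ r₂ r₃]) → R = UVᵀ:
  R  [+0.89042 -0.39722 -0.22221]
  R  [+0.44285 +0.86879 +0.22153]
  R  [+0.10506 -0.29566 +0.94950]
t = (-0.36970, -0.15749, +1.19506) m
tr R = 2.708710; θ = arccos((tr R − 1)/2) = 0.546488 rad = 31.311°
axis k = ((R−Rᵀ)₃₂, (R−Rᵀ)₁₃, (R−Rᵀ)₂₁) / (2 sinθ) = (-0.497596, -0.314870, +0.808242)
rvec = θ·k = (-0.271930, -0.172073, +0.441694)

rvec=(-0.2719, -0.1721, 0.4417) tvec=(-0.3697, -0.1575, 1.1951)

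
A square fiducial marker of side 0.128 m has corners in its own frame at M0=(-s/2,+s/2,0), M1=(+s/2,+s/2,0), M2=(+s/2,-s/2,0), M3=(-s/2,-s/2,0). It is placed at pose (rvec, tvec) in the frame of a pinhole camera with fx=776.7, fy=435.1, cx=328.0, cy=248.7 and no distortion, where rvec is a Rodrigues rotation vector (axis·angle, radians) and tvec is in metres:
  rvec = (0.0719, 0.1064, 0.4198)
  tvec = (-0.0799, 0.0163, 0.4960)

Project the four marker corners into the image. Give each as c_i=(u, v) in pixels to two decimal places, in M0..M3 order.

c0=(77.37, 290.14) c1=(253.53, 337.12) c2=(334.36, 234.57) c3=(152.19, 188.81)

Intrinsics K: fx=776.7, fy=435.1, cx=328.0, cy=248.7
Marker side s = 0.128 m; corners in marker frame (Z=0):
  M0 = (-0.0640, +0.0640, 0)
  M1 = (+0.0640, +0.0640, 0)
  M2 = (+0.0640, -0.0640, 0)
  M3 = (-0.0640, -0.0640, 0)
rvec = (0.0719, 0.1064, 0.4198), |rvec| = θ = 0.43900 rad = 25.153°
Rodrigues: sinθ=0.42504, 1−cosθ=0.09482; R = I + sinθ·[k]× + (1−cosθ)·[k]×²:
    [+0.90772 -0.40268 +0.11787]
    [+0.41021 +0.91075 -0.04764]
    [-0.08816 +0.09159 +0.99189]
t = (-0.0799, 0.0163, 0.4960) m
M0: Pc = R·M0+t = (-0.16377, +0.04833, +0.50750); u = 776.7·(-0.16377)/0.50750 + 328.0 = 77.3680, v = 435.1·(+0.04833)/0.50750 + 248.7 = 290.1387
M1: Pc = R·M1+t = (-0.04758, +0.10084, +0.49622); u = 776.7·(-0.04758)/0.49622 + 328.0 = 253.5300, v = 435.1·(+0.10084)/0.49622 + 248.7 = 337.1206
M2: Pc = R·M2+t = (+0.00397, -0.01573, +0.48450); u = 776.7·(+0.00397)/0.48450 + 328.0 = 334.3574, v = 435.1·(-0.01573)/0.48450 + 248.7 = 234.5698
M3: Pc = R·M3+t = (-0.11222, -0.06824, +0.49578); u = 776.7·(-0.11222)/0.49578 + 328.0 = 152.1900, v = 435.1·(-0.06824)/0.49578 + 248.7 = 188.8112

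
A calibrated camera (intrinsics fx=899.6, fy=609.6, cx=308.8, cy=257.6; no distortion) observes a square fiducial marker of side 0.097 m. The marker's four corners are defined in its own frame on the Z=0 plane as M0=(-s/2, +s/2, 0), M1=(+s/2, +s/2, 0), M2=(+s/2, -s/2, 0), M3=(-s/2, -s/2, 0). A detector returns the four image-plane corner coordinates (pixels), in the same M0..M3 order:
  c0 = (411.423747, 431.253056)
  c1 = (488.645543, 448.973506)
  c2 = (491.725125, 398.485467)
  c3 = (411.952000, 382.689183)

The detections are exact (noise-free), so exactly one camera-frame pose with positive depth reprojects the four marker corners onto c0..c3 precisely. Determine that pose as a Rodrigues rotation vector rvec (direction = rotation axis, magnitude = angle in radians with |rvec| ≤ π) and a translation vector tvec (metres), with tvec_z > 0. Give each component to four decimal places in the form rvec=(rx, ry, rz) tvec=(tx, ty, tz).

Intrinsics K: fx=899.6, fy=609.6, cx=308.8, cy=257.6
Marker side s = 0.097 m; corners in marker frame (Z=0):
  M0 = (-0.0485, +0.0485, 0)
  M1 = (+0.0485, +0.0485, 0)
  M2 = (+0.0485, -0.0485, 0)
  M3 = (-0.0485, -0.0485, 0)
Detected image corners:
  c0 = (411.423747, 431.253056) px
  c1 = (488.645543, 448.973506) px
  c2 = (491.725125, 398.485467) px
  c3 = (411.952000, 382.689183) px
Planar DLT: solve 8×8 A·h = b for H (H[2,2]=1):
  H  [+579.09186 +127.54027 +449.95174]
  H  [-38.88470 +644.63669 +415.53141]
  H  [-0.50995 +0.32335 +1.00000]
B = K⁻¹H; ‖b₁‖=0.976443, ‖b₂‖=0.976443; λ = 2/(‖b₁‖+‖b₂‖) = 1.024125, sign → tz>0 ⇒ λ=+1.024125
r₁ = λ·B[:,0] = (+0.83852,+0.15536,-0.52225); r₂ = λ·B[:,1] = (+0.03152,+0.94305,+0.33115)
r₃ = r₁×r₂ = (+0.54396,-0.29414,+0.78587); SVD([r₁ r₂ r₃]) → R = UVᵀ:
  R  [+0.83852 +0.03152 +0.54396]
  R  [+0.15536 +0.94305 -0.29414]
  R  [-0.52225 +0.33115 +0.78587]
t = (+0.16069, +0.26532, +1.02413) m
tr R = 2.567440; θ = arccos((tr R − 1)/2) = 0.670163 rad = 38.398°
axis k = ((R−Rᵀ)₃₂, (R−Rᵀ)₁₃, (R−Rᵀ)₂₁) / (2 sinθ) = (+0.503367, +0.858302, +0.099693)
rvec = θ·k = (+0.337338, +0.575203, +0.066810)

rvec=(0.3373, 0.5752, 0.0668) tvec=(0.1607, 0.2653, 1.0241)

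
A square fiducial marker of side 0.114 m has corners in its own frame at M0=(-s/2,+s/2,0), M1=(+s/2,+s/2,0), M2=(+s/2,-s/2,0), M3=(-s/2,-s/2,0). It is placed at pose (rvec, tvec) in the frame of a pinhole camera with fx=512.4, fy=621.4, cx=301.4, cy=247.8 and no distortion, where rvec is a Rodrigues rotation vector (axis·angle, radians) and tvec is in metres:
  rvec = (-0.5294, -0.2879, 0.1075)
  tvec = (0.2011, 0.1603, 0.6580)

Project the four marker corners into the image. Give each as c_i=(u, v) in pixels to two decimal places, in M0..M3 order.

c0=(422.35, 449.16) c1=(503.88, 459.75) c2=(489.28, 355.34) c3=(414.21, 341.38)

Intrinsics K: fx=512.4, fy=621.4, cx=301.4, cy=247.8
Marker side s = 0.114 m; corners in marker frame (Z=0):
  M0 = (-0.0570, +0.0570, 0)
  M1 = (+0.0570, +0.0570, 0)
  M2 = (+0.0570, -0.0570, 0)
  M3 = (-0.0570, -0.0570, 0)
rvec = (-0.5294, -0.2879, 0.1075), |rvec| = θ = 0.61213 rad = 35.073°
Rodrigues: sinθ=0.57461, 1−cosθ=0.18158; R = I + sinθ·[k]× + (1−cosθ)·[k]×²:
    [+0.95423 -0.02705 -0.29783]
    [+0.17477 +0.85859 +0.48195]
    [+0.24268 -0.51195 +0.82402]
t = (0.2011, 0.1603, 0.6580) m
M0: Pc = R·M0+t = (+0.14517, +0.19928, +0.61499); u = 512.4·(+0.14517)/0.61499 + 301.4 = 422.3512, v = 621.4·(+0.19928)/0.61499 + 247.8 = 449.1561
M1: Pc = R·M1+t = (+0.25395, +0.21920, +0.64265); u = 512.4·(+0.25395)/0.64265 + 301.4 = 503.8793, v = 621.4·(+0.21920)/0.64265 + 247.8 = 459.7527
M2: Pc = R·M2+t = (+0.25703, +0.12132, +0.70101); u = 512.4·(+0.25703)/0.70101 + 301.4 = 489.2764, v = 621.4·(+0.12132)/0.70101 + 247.8 = 355.3437
M3: Pc = R·M3+t = (+0.14825, +0.10140, +0.67335); u = 512.4·(+0.14825)/0.67335 + 301.4 = 414.2148, v = 621.4·(+0.10140)/0.67335 + 247.8 = 341.3758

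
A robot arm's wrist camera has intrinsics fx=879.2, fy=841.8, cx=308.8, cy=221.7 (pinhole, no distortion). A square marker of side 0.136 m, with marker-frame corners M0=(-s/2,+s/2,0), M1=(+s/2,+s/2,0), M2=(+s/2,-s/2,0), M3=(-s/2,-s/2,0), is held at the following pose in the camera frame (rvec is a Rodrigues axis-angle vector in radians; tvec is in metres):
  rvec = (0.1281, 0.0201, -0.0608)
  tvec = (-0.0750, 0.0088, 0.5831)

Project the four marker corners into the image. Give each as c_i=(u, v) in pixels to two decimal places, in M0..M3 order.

c0=(103.36, 335.41) c1=(304.43, 324.53) c2=(291.38, 129.78) c3=(84.35, 142.08)

Intrinsics K: fx=879.2, fy=841.8, cx=308.8, cy=221.7
Marker side s = 0.136 m; corners in marker frame (Z=0):
  M0 = (-0.0680, +0.0680, 0)
  M1 = (+0.0680, +0.0680, 0)
  M2 = (+0.0680, -0.0680, 0)
  M3 = (-0.0680, -0.0680, 0)
rvec = (0.1281, 0.0201, -0.0608), |rvec| = θ = 0.14321 rad = 8.206°
Rodrigues: sinθ=0.14272, 1−cosθ=0.01024; R = I + sinθ·[k]× + (1−cosθ)·[k]×²:
    [+0.99795 +0.06188 +0.01614]
    [-0.05931 +0.98996 -0.12827]
    [-0.02392 +0.12705 +0.99161]
t = (-0.0750, 0.0088, 0.5831) m
M0: Pc = R·M0+t = (-0.13865, +0.08015, +0.59337); u = 879.2·(-0.13865)/0.59337 + 308.8 = 103.3554, v = 841.8·(+0.08015)/0.59337 + 221.7 = 335.4083
M1: Pc = R·M1+t = (-0.00293, +0.07208, +0.59011); u = 879.2·(-0.00293)/0.59011 + 308.8 = 304.4324, v = 841.8·(+0.07208)/0.59011 + 221.7 = 324.5292
M2: Pc = R·M2+t = (-0.01135, -0.06255, +0.57283); u = 879.2·(-0.01135)/0.57283 + 308.8 = 291.3846, v = 841.8·(-0.06255)/0.57283 + 221.7 = 129.7799
M3: Pc = R·M3+t = (-0.14707, -0.05448, +0.57609); u = 879.2·(-0.14707)/0.57609 + 308.8 = 84.3502, v = 841.8·(-0.05448)/0.57609 + 221.7 = 142.0849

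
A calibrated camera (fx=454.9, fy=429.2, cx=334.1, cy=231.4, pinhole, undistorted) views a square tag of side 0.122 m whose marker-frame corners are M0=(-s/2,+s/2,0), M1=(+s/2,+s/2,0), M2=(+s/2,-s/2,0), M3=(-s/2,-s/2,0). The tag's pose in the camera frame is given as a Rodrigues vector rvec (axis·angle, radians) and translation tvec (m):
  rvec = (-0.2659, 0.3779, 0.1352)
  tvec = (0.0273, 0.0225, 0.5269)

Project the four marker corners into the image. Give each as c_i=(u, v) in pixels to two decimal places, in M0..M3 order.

Intrinsics K: fx=454.9, fy=429.2, cx=334.1, cy=231.4
Marker side s = 0.122 m; corners in marker frame (Z=0):
  M0 = (-0.0610, +0.0610, 0)
  M1 = (+0.0610, +0.0610, 0)
  M2 = (+0.0610, -0.0610, 0)
  M3 = (-0.0610, -0.0610, 0)
rvec = (-0.2659, 0.3779, 0.1352), |rvec| = θ = 0.48145 rad = 27.585°
Rodrigues: sinθ=0.46306, 1−cosθ=0.11367; R = I + sinθ·[k]× + (1−cosθ)·[k]×²:
    [+0.92100 -0.17932 +0.34584]
    [+0.08076 +0.95636 +0.28080]
    [-0.38110 -0.23069 +0.89529]
t = (0.0273, 0.0225, 0.5269) m
M0: Pc = R·M0+t = (-0.03982, +0.07591, +0.53607); u = 454.9·(-0.03982)/0.53607 + 334.1 = 300.3103, v = 429.2·(+0.07591)/0.53607 + 231.4 = 292.1776
M1: Pc = R·M1+t = (+0.07254, +0.08576, +0.48958); u = 454.9·(+0.07254)/0.48958 + 334.1 = 401.5040, v = 429.2·(+0.08576)/0.48958 + 231.4 = 306.5869
M2: Pc = R·M2+t = (+0.09442, -0.03091, +0.51773); u = 454.9·(+0.09442)/0.51773 + 334.1 = 417.0617, v = 429.2·(-0.03091)/0.51773 + 231.4 = 205.7738
M3: Pc = R·M3+t = (-0.01794, -0.04076, +0.56422); u = 454.9·(-0.01794)/0.56422 + 334.1 = 319.6337, v = 429.2·(-0.04076)/0.56422 + 231.4 = 200.3907

c0=(300.31, 292.18) c1=(401.50, 306.59) c2=(417.06, 205.77) c3=(319.63, 200.39)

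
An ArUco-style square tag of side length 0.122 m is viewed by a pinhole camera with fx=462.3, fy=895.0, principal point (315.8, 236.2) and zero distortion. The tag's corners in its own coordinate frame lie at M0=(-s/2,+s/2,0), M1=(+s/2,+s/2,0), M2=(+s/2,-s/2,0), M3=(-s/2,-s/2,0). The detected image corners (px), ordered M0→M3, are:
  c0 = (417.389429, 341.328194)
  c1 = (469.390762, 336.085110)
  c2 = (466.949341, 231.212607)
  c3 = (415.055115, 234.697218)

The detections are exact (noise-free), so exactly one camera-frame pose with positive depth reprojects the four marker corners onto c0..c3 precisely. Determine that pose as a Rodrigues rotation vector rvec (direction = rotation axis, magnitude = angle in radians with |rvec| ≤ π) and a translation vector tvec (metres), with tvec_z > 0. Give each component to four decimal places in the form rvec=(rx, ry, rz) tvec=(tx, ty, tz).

rvec=(-0.0265, -0.1398, -0.0355) tvec=(0.2829, 0.0572, 1.0329)

Intrinsics K: fx=462.3, fy=895.0, cx=315.8, cy=236.2
Marker side s = 0.122 m; corners in marker frame (Z=0):
  M0 = (-0.0610, +0.0610, 0)
  M1 = (+0.0610, +0.0610, 0)
  M2 = (+0.0610, -0.0610, 0)
  M3 = (-0.0610, -0.0610, 0)
Detected image corners:
  c0 = (417.389429, 341.328194) px
  c1 = (469.390762, 336.085110) px
  c2 = (466.949341, 231.212607) px
  c3 = (415.055115, 234.697218) px
Planar DLT: solve 8×8 A·h = b for H (H[2,2]=1):
  H  [+485.64925 +9.35209 +442.40892]
  H  [+2.92627 +860.14921 +285.73819]
  H  [+0.13534 -0.02312 +1.00000]
B = K⁻¹H; ‖b₁‖=0.968109, ‖b₂‖=0.968109; λ = 2/(‖b₁‖+‖b₂‖) = 1.032941, sign → tz>0 ⇒ λ=+1.032941
r₁ = λ·B[:,0] = (+0.98961,-0.03352,+0.13980); r₂ = λ·B[:,1] = (+0.03721,+0.99902,-0.02388)
r₃ = r₁×r₂ = (-0.13886,+0.02884,+0.98989); SVD([r₁ r₂ r₃]) → R = UVᵀ:
  R  [+0.98961 +0.03721 -0.13886]
  R  [-0.03352 +0.99902 +0.02884]
  R  [+0.13980 -0.02388 +0.98989]
t = (+0.28289, +0.05717, +1.03294) m
tr R = 2.978525; θ = arccos((tr R − 1)/2) = 0.146673 rad = 8.404°
axis k = ((R−Rᵀ)₃₂, (R−Rᵀ)₁₃, (R−Rᵀ)₂₁) / (2 sinθ) = (-0.180366, -0.953371, -0.241975)
rvec = θ·k = (-0.026455, -0.139834, -0.035491)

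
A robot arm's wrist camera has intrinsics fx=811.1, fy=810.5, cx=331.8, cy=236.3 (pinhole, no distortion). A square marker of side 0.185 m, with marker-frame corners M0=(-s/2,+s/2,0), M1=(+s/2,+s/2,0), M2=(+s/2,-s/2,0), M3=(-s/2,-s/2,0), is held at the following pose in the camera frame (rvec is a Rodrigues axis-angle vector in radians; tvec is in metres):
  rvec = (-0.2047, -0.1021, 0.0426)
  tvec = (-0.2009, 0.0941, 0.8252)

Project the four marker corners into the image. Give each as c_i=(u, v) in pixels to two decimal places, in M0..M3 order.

Intrinsics K: fx=811.1, fy=810.5, cx=331.8, cy=236.3
Marker side s = 0.185 m; corners in marker frame (Z=0):
  M0 = (-0.0925, +0.0925, 0)
  M1 = (+0.0925, +0.0925, 0)
  M2 = (+0.0925, -0.0925, 0)
  M3 = (-0.0925, -0.0925, 0)
rvec = (-0.2047, -0.1021, 0.0426), |rvec| = θ = 0.23268 rad = 13.332°
Rodrigues: sinθ=0.23059, 1−cosθ=0.02695; R = I + sinθ·[k]× + (1−cosθ)·[k]×²:
    [+0.99391 -0.03181 -0.10552]
    [+0.05262 +0.97824 +0.20069]
    [+0.09684 -0.20502 +0.97395]
t = (-0.2009, 0.0941, 0.8252) m
M0: Pc = R·M0+t = (-0.29578, +0.17972, +0.79728); u = 811.1·(-0.29578)/0.79728 + 331.8 = 30.8928, v = 810.5·(+0.17972)/0.79728 + 236.3 = 419.0004
M1: Pc = R·M1+t = (-0.11191, +0.18945, +0.81519); u = 811.1·(-0.11191)/0.81519 + 331.8 = 220.4556, v = 810.5·(+0.18945)/0.81519 + 236.3 = 424.6638
M2: Pc = R·M2+t = (-0.10602, +0.00848, +0.85312); u = 811.1·(-0.10602)/0.85312 + 331.8 = 231.0015, v = 810.5·(+0.00848)/0.85312 + 236.3 = 244.3564
M3: Pc = R·M3+t = (-0.28989, -0.00125, +0.83521); u = 811.1·(-0.28989)/0.83521 + 331.8 = 50.2736, v = 810.5·(-0.00125)/0.83521 + 236.3 = 235.0826

c0=(30.89, 419.00) c1=(220.46, 424.66) c2=(231.00, 244.36) c3=(50.27, 235.08)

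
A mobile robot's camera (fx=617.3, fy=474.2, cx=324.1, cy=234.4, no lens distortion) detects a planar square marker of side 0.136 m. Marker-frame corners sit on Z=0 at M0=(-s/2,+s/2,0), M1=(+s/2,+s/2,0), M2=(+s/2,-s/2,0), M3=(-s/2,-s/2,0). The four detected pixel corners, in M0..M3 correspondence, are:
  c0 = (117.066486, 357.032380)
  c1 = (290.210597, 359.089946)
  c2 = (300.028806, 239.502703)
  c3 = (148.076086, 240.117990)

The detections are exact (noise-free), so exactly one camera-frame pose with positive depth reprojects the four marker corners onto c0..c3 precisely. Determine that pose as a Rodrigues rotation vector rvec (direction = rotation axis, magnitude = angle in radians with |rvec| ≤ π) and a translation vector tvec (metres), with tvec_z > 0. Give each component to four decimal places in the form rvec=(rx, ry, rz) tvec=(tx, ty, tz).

Intrinsics K: fx=617.3, fy=474.2, cx=324.1, cy=234.4
Marker side s = 0.136 m; corners in marker frame (Z=0):
  M0 = (-0.0680, +0.0680, 0)
  M1 = (+0.0680, +0.0680, 0)
  M2 = (+0.0680, -0.0680, 0)
  M3 = (-0.0680, -0.0680, 0)
Detected image corners:
  c0 = (117.066486, 357.032380) px
  c1 = (290.210597, 359.089946) px
  c2 = (300.028806, 239.502703) px
  c3 = (148.076086, 240.117990) px
Planar DLT: solve 8×8 A·h = b for H (H[2,2]=1):
  H  [+1155.75897 -360.24680 +213.63926]
  H  [-43.25050 +576.80868 +294.99684]
  H  [-0.16023 -0.97872 +1.00000]
B = K⁻¹H; ‖b₁‖=1.962994, ‖b₂‖=1.962994; λ = 2/(‖b₁‖+‖b₂‖) = 0.509426, sign → tz>0 ⇒ λ=+0.509426
r₁ = λ·B[:,0] = (+0.99664,-0.00612,-0.08163); r₂ = λ·B[:,1] = (-0.03552,+0.86611,-0.49859)
r₃ = r₁×r₂ = (+0.07375,+0.49981,+0.86299); SVD([r₁ r₂ r₃]) → R = UVᵀ:
  R  [+0.99664 -0.03552 +0.07375]
  R  [-0.00612 +0.86611 +0.49981]
  R  [-0.08163 -0.49859 +0.86299]
t = (-0.09116, +0.06510, +0.50943) m
tr R = 2.725744; θ = arccos((tr R − 1)/2) = 0.529872 rad = 30.359°
axis k = ((R−Rᵀ)₃₂, (R−Rᵀ)₁₃, (R−Rᵀ)₂₁) / (2 sinθ) = (-0.987688, +0.153705, +0.029090)
rvec = θ·k = (-0.523348, +0.081444, +0.015414)

rvec=(-0.5233, 0.0814, 0.0154) tvec=(-0.0912, 0.0651, 0.5094)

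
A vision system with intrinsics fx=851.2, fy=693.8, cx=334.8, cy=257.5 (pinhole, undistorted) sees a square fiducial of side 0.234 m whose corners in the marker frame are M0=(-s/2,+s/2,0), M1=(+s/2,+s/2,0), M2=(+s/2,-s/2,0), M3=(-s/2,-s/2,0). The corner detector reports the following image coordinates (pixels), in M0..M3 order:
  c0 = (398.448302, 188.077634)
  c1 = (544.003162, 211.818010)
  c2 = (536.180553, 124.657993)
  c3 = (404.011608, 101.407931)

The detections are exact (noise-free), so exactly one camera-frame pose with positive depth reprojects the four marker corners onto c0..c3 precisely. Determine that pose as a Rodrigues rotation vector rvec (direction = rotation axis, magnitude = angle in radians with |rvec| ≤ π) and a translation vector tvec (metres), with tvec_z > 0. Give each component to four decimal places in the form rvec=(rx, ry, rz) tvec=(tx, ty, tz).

rvec=(-0.5952, -0.1723, 0.1412) tvec=(0.2207, -0.2042, 1.3756)

Intrinsics K: fx=851.2, fy=693.8, cx=334.8, cy=257.5
Marker side s = 0.234 m; corners in marker frame (Z=0):
  M0 = (-0.1170, +0.1170, 0)
  M1 = (+0.1170, +0.1170, 0)
  M2 = (+0.1170, -0.1170, 0)
  M3 = (-0.1170, -0.1170, 0)
Detected image corners:
  c0 = (398.448302, 188.077634) px
  c1 = (544.003162, 211.818010) px
  c2 = (536.180553, 124.657993) px
  c3 = (404.011608, 101.407931) px
Planar DLT: solve 8×8 A·h = b for H (H[2,2]=1):
  H  [+633.20313 -189.10542 +471.34399]
  H  [+114.04071 +306.86352 +154.51238]
  H  [+0.08745 -0.41267 +1.00000]
B = K⁻¹H; ‖b₁‖=0.726938, ‖b₂‖=0.726938; λ = 2/(‖b₁‖+‖b₂‖) = 1.375633, sign → tz>0 ⇒ λ=+1.375633
r₁ = λ·B[:,0] = (+0.97601,+0.18147,+0.12029); r₂ = λ·B[:,1] = (-0.08233,+0.81912,-0.56768)
r₃ = r₁×r₂ = (-0.20155,+0.54416,+0.81442); SVD([r₁ r₂ r₃]) → R = UVᵀ:
  R  [+0.97601 -0.08233 -0.20155]
  R  [+0.18147 +0.81912 +0.54416]
  R  [+0.12029 -0.56768 +0.81442]
t = (+0.22067, -0.20420, +1.37563) m
tr R = 2.609552; θ = arccos((tr R − 1)/2) = 0.635499 rad = 36.411°
axis k = ((R−Rᵀ)₃₂, (R−Rᵀ)₁₃, (R−Rᵀ)₂₁) / (2 sinθ) = (-0.936549, -0.271104, +0.222212)
rvec = θ·k = (-0.595176, -0.172286, +0.141216)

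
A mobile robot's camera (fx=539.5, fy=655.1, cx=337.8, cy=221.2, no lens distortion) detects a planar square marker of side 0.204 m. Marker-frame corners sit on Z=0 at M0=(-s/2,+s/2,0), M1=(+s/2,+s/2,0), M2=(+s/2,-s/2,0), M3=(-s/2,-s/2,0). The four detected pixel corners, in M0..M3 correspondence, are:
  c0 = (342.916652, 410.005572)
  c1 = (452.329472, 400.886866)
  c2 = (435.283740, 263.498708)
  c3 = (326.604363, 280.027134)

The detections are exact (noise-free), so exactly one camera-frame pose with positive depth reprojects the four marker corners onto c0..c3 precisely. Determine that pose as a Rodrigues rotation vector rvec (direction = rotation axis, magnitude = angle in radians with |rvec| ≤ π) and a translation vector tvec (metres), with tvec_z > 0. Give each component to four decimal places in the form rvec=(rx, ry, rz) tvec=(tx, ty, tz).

Intrinsics K: fx=539.5, fy=655.1, cx=337.8, cy=221.2
Marker side s = 0.204 m; corners in marker frame (Z=0):
  M0 = (-0.1020, +0.1020, 0)
  M1 = (+0.1020, +0.1020, 0)
  M2 = (+0.1020, -0.1020, 0)
  M3 = (-0.1020, -0.1020, 0)
Detected image corners:
  c0 = (342.916652, 410.005572) px
  c1 = (452.329472, 400.886866) px
  c2 = (435.283740, 263.498708) px
  c3 = (326.604363, 280.027134) px
Planar DLT: solve 8×8 A·h = b for H (H[2,2]=1):
  H  [+429.08777 +85.00480 +387.78423]
  H  [-154.56993 +657.67418 +338.83943]
  H  [-0.27089 +0.00846 +1.00000]
B = K⁻¹H; ‖b₁‖=1.012621, ‖b₂‖=1.012621; λ = 2/(‖b₁‖+‖b₂‖) = 0.987537, sign → tz>0 ⇒ λ=+0.987537
r₁ = λ·B[:,0] = (+0.95293,-0.14268,-0.26752); r₂ = λ·B[:,1] = (+0.15037,+0.98860,+0.00836)
r₃ = r₁×r₂ = (+0.26327,-0.04819,+0.96352); SVD([r₁ r₂ r₃]) → R = UVᵀ:
  R  [+0.95293 +0.15037 +0.26327]
  R  [-0.14268 +0.98860 -0.04819]
  R  [-0.26752 +0.00836 +0.96352]
t = (+0.09149, +0.17734, +0.98754) m
tr R = 2.905044; θ = arccos((tr R − 1)/2) = 0.309382 rad = 17.726°
axis k = ((R−Rᵀ)₃₂, (R−Rᵀ)₁₃, (R−Rᵀ)₂₁) / (2 sinθ) = (+0.092862, +0.871658, -0.481238)
rvec = θ·k = (+0.028730, +0.269675, -0.148886)

rvec=(0.0287, 0.2697, -0.1489) tvec=(0.0915, 0.1773, 0.9875)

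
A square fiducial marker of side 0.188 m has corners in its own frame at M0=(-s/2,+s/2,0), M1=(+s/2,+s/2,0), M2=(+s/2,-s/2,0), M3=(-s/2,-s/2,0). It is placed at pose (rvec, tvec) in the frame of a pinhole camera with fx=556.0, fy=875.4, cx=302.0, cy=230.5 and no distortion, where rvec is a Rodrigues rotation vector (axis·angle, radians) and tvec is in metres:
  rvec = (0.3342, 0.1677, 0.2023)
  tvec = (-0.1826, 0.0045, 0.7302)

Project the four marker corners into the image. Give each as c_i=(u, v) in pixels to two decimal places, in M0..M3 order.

Intrinsics K: fx=556.0, fy=875.4, cx=302.0, cy=230.5
Marker side s = 0.188 m; corners in marker frame (Z=0):
  M0 = (-0.0940, +0.0940, 0)
  M1 = (+0.0940, +0.0940, 0)
  M2 = (+0.0940, -0.0940, 0)
  M3 = (-0.0940, -0.0940, 0)
rvec = (0.3342, 0.1677, 0.2023), |rvec| = θ = 0.42513 rad = 24.358°
Rodrigues: sinθ=0.41244, 1−cosθ=0.08902; R = I + sinθ·[k]× + (1−cosθ)·[k]×²:
    [+0.96599 -0.16866 +0.19599]
    [+0.22386 +0.92483 -0.30751]
    [-0.12940 +0.34093 +0.93114]
t = (-0.1826, 0.0045, 0.7302) m
M0: Pc = R·M0+t = (-0.28926, +0.07039, +0.77441); u = 556.0·(-0.28926)/0.77441 + 302.0 = 94.3235, v = 875.4·(+0.07039)/0.77441 + 230.5 = 310.0708
M1: Pc = R·M1+t = (-0.10765, +0.11248, +0.75008); u = 556.0·(-0.10765)/0.75008 + 302.0 = 222.2041, v = 875.4·(+0.11248)/0.75008 + 230.5 = 361.7692
M2: Pc = R·M2+t = (-0.07594, -0.06139, +0.68599); u = 556.0·(-0.07594)/0.68599 + 302.0 = 240.4477, v = 875.4·(-0.06139)/0.68599 + 230.5 = 152.1578
M3: Pc = R·M3+t = (-0.25755, -0.10348, +0.71032); u = 556.0·(-0.25755)/0.71032 + 302.0 = 100.4030, v = 875.4·(-0.10348)/0.71032 + 230.5 = 102.9730

c0=(94.32, 310.07) c1=(222.20, 361.77) c2=(240.45, 152.16) c3=(100.40, 102.97)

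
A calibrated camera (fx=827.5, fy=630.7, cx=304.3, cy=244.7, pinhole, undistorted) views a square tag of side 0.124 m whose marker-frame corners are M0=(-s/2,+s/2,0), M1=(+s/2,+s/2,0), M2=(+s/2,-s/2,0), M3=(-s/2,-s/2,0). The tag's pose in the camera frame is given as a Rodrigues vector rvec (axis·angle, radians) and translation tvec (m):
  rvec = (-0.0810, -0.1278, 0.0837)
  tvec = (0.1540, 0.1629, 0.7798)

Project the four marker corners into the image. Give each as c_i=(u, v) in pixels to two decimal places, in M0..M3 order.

c0=(399.13, 424.83) c1=(526.94, 430.14) c2=(534.06, 329.67) c3=(408.15, 322.45)

Intrinsics K: fx=827.5, fy=630.7, cx=304.3, cy=244.7
Marker side s = 0.124 m; corners in marker frame (Z=0):
  M0 = (-0.0620, +0.0620, 0)
  M1 = (+0.0620, +0.0620, 0)
  M2 = (+0.0620, -0.0620, 0)
  M3 = (-0.0620, -0.0620, 0)
rvec = (-0.0810, -0.1278, 0.0837), |rvec| = θ = 0.17291 rad = 9.907°
Rodrigues: sinθ=0.17205, 1−cosθ=0.01491; R = I + sinθ·[k]× + (1−cosθ)·[k]×²:
    [+0.98836 -0.07812 -0.13055]
    [+0.08845 +0.99323 +0.07526]
    [+0.12378 -0.08593 +0.98858]
t = (0.1540, 0.1629, 0.7798) m
M0: Pc = R·M0+t = (+0.08788, +0.21900, +0.76680); u = 827.5·(+0.08788)/0.76680 + 304.3 = 399.1350, v = 630.7·(+0.21900)/0.76680 + 244.7 = 424.8274
M1: Pc = R·M1+t = (+0.21043, +0.22996, +0.78215); u = 827.5·(+0.21043)/0.78215 + 304.3 = 526.9370, v = 630.7·(+0.22996)/0.78215 + 244.7 = 430.1363
M2: Pc = R·M2+t = (+0.22012, +0.10680, +0.79280); u = 827.5·(+0.22012)/0.79280 + 304.3 = 534.0556, v = 630.7·(+0.10680)/0.79280 + 244.7 = 329.6654
M3: Pc = R·M3+t = (+0.09757, +0.09584, +0.77745); u = 827.5·(+0.09757)/0.77745 + 304.3 = 408.1457, v = 630.7·(+0.09584)/0.77745 + 244.7 = 322.4457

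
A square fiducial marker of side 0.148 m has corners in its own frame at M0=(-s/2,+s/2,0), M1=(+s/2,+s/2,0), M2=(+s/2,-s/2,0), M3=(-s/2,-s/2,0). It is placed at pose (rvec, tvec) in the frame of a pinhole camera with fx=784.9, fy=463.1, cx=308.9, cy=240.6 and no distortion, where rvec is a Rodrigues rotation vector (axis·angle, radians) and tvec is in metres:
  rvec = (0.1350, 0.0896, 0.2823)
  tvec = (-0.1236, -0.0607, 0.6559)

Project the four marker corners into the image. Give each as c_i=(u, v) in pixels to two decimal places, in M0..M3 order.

Intrinsics K: fx=784.9, fy=463.1, cx=308.9, cy=240.6
Marker side s = 0.148 m; corners in marker frame (Z=0):
  M0 = (-0.0740, +0.0740, 0)
  M1 = (+0.0740, +0.0740, 0)
  M2 = (+0.0740, -0.0740, 0)
  M3 = (-0.0740, -0.0740, 0)
rvec = (0.1350, 0.0896, 0.2823), |rvec| = θ = 0.32549 rad = 18.649°
Rodrigues: sinθ=0.31978, 1−cosθ=0.05251; R = I + sinθ·[k]× + (1−cosθ)·[k]×²:
    [+0.95653 -0.27135 +0.10691]
    [+0.28334 +0.95147 -0.12009]
    [-0.06914 +0.14516 +0.98699]
t = (-0.1236, -0.0607, 0.6559) m
M0: Pc = R·M0+t = (-0.21446, -0.01126, +0.67176); u = 784.9·(-0.21446)/0.67176 + 308.9 = 58.3164, v = 463.1·(-0.01126)/0.67176 + 240.6 = 232.8389
M1: Pc = R·M1+t = (-0.07290, +0.03068, +0.66153); u = 784.9·(-0.07290)/0.66153 + 308.9 = 222.4080, v = 463.1·(+0.03068)/0.66153 + 240.6 = 262.0745
M2: Pc = R·M2+t = (-0.03274, -0.11014, +0.64004); u = 784.9·(-0.03274)/0.64004 + 308.9 = 268.7532, v = 463.1·(-0.11014)/0.64004 + 240.6 = 160.9071
M3: Pc = R·M3+t = (-0.17430, -0.15208, +0.65027); u = 784.9·(-0.17430)/0.65027 + 308.9 = 98.5109, v = 463.1·(-0.15208)/0.65027 + 240.6 = 132.2975

c0=(58.32, 232.84) c1=(222.41, 262.07) c2=(268.75, 160.91) c3=(98.51, 132.30)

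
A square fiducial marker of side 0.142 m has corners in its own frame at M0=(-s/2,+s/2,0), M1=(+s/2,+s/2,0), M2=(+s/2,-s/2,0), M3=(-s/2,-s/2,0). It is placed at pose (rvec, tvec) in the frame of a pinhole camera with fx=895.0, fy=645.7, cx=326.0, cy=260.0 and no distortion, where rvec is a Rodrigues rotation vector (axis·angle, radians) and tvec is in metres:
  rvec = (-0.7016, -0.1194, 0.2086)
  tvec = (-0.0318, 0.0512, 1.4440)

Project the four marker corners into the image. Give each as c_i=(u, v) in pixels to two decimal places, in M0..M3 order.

c0=(254.47, 300.60) c1=(342.99, 315.49) c2=(354.71, 266.35) c3=(271.73, 252.20)

Intrinsics K: fx=895.0, fy=645.7, cx=326.0, cy=260.0
Marker side s = 0.142 m; corners in marker frame (Z=0):
  M0 = (-0.0710, +0.0710, 0)
  M1 = (+0.0710, +0.0710, 0)
  M2 = (+0.0710, -0.0710, 0)
  M3 = (-0.0710, -0.0710, 0)
rvec = (-0.7016, -0.1194, 0.2086), |rvec| = θ = 0.74163 rad = 42.492°
Rodrigues: sinθ=0.67549, 1−cosθ=0.26263; R = I + sinθ·[k]× + (1−cosθ)·[k]×²:
    [+0.97241 -0.15000 -0.17864]
    [+0.23000 +0.74418 +0.62714]
    [+0.03887 -0.65092 +0.75815]
t = (-0.0318, 0.0512, 1.4440) m
M0: Pc = R·M0+t = (-0.11149, +0.08771, +1.39502); u = 895.0·(-0.11149)/1.39502 + 326.0 = 254.4711, v = 645.7·(+0.08771)/1.39502 + 260.0 = 300.5959
M1: Pc = R·M1+t = (+0.02659, +0.12037, +1.40054); u = 895.0·(+0.02659)/1.40054 + 326.0 = 342.9931, v = 645.7·(+0.12037)/1.40054 + 260.0 = 315.4931
M2: Pc = R·M2+t = (+0.04789, +0.01469, +1.49298); u = 895.0·(+0.04789)/1.49298 + 326.0 = 354.7095, v = 645.7·(+0.01469)/1.49298 + 260.0 = 266.3547
M3: Pc = R·M3+t = (-0.09019, -0.01797, +1.48746); u = 895.0·(-0.09019)/1.48746 + 326.0 = 271.7318, v = 645.7·(-0.01797)/1.48746 + 260.0 = 252.2009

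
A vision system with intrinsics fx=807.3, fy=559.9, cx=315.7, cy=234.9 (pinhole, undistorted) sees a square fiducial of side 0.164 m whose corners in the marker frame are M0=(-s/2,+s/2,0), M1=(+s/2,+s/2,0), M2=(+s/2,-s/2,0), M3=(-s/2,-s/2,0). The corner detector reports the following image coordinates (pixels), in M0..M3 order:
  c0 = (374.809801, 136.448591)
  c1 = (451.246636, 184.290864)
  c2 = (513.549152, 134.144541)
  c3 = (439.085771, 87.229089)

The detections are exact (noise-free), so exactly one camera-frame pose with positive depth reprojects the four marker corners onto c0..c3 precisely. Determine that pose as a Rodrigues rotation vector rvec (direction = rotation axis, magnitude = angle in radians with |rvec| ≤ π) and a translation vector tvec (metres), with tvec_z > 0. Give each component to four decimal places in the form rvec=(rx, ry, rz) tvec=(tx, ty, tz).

Intrinsics K: fx=807.3, fy=559.9, cx=315.7, cy=234.9
Marker side s = 0.164 m; corners in marker frame (Z=0):
  M0 = (-0.0820, +0.0820, 0)
  M1 = (+0.0820, +0.0820, 0)
  M2 = (+0.0820, -0.0820, 0)
  M3 = (-0.0820, -0.0820, 0)
Detected image corners:
  c0 = (374.809801, 136.448591) px
  c1 = (451.246636, 184.290864) px
  c2 = (513.549152, 134.144541) px
  c3 = (439.085771, 87.229089) px
Planar DLT: solve 8×8 A·h = b for H (H[2,2]=1):
  H  [+469.46414 -448.87308 +445.10621]
  H  [+291.74970 +283.75631 +135.28118]
  H  [+0.02130 -0.14162 +1.00000]
B = K⁻¹H; ‖b₁‖=0.768954, ‖b₂‖=0.768954; λ = 2/(‖b₁‖+‖b₂‖) = 1.300469, sign → tz>0 ⇒ λ=+1.300469
r₁ = λ·B[:,0] = (+0.74542,+0.66602,+0.02770); r₂ = λ·B[:,1] = (-0.65106,+0.73634,-0.18417)
r₃ = r₁×r₂ = (-0.14306,+0.11925,+0.98250); SVD([r₁ r₂ r₃]) → R = UVᵀ:
  R  [+0.74542 -0.65106 -0.14306]
  R  [+0.66602 +0.73634 +0.11925]
  R  [+0.02770 -0.18417 +0.98250]
t = (+0.20846, -0.23138, +1.30047) m
tr R = 2.464266; θ = arccos((tr R − 1)/2) = 0.749348 rad = 42.935°
axis k = ((R−Rᵀ)₃₂, (R−Rᵀ)₁₃, (R−Rᵀ)₂₁) / (2 sinθ) = (-0.222720, -0.125346, +0.966791)
rvec = θ·k = (-0.166895, -0.093928, +0.724463)

rvec=(-0.1669, -0.0939, 0.7245) tvec=(0.2085, -0.2314, 1.3005)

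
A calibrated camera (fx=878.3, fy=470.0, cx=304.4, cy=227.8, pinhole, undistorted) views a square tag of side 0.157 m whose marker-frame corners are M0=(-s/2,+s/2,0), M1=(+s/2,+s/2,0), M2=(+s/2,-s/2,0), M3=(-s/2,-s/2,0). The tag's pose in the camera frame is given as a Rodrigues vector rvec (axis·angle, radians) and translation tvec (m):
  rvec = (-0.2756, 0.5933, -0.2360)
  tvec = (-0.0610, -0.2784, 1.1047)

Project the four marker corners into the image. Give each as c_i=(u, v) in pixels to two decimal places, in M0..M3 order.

c0=(215.60, 151.58) c1=(315.42, 124.62) c2=(297.33, 65.95) c3=(203.06, 95.80)

Intrinsics K: fx=878.3, fy=470.0, cx=304.4, cy=227.8
Marker side s = 0.157 m; corners in marker frame (Z=0):
  M0 = (-0.0785, +0.0785, 0)
  M1 = (+0.0785, +0.0785, 0)
  M2 = (+0.0785, -0.0785, 0)
  M3 = (-0.0785, -0.0785, 0)
rvec = (-0.2756, 0.5933, -0.2360), |rvec| = θ = 0.69545 rad = 39.847°
Rodrigues: sinθ=0.64073, 1−cosθ=0.23224; R = I + sinθ·[k]× + (1−cosθ)·[k]×²:
    [+0.80423 +0.13892 +0.57785]
    [-0.29595 +0.93678 +0.18668]
    [-0.51539 -0.32115 +0.79451]
t = (-0.0610, -0.2784, 1.1047) m
M0: Pc = R·M0+t = (-0.11323, -0.18163, +1.11995); u = 878.3·(-0.11323)/1.11995 + 304.4 = 215.6033, v = 470.0·(-0.18163)/1.11995 + 227.8 = 151.5764
M1: Pc = R·M1+t = (+0.01304, -0.22809, +1.03903); u = 878.3·(+0.01304)/1.03903 + 304.4 = 315.4206, v = 470.0·(-0.22809)/1.03903 + 227.8 = 124.6230
M2: Pc = R·M2+t = (-0.00877, -0.37517, +1.08945); u = 878.3·(-0.00877)/1.08945 + 304.4 = 297.3277, v = 470.0·(-0.37517)/1.08945 + 227.8 = 65.9484
M3: Pc = R·M3+t = (-0.13504, -0.32871, +1.17037); u = 878.3·(-0.13504)/1.17037 + 304.4 = 203.0615, v = 470.0·(-0.32871)/1.17037 + 227.8 = 95.7973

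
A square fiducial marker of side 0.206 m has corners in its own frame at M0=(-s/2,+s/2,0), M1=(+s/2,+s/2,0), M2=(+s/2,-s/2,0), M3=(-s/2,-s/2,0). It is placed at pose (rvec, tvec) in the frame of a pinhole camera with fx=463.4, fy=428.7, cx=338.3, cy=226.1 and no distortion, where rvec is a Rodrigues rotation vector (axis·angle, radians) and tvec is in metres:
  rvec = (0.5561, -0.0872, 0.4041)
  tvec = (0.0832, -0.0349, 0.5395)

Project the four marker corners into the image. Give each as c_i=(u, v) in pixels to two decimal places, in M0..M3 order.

Intrinsics K: fx=463.4, fy=428.7, cx=338.3, cy=226.1
Marker side s = 0.206 m; corners in marker frame (Z=0):
  M0 = (-0.1030, +0.1030, 0)
  M1 = (+0.1030, +0.1030, 0)
  M2 = (+0.1030, -0.1030, 0)
  M3 = (-0.1030, -0.1030, 0)
rvec = (0.5561, -0.0872, 0.4041), |rvec| = θ = 0.69293 rad = 39.702°
Rodrigues: sinθ=0.63879, 1−cosθ=0.23062; R = I + sinθ·[k]× + (1−cosθ)·[k]×²:
    [+0.91791 -0.39582 +0.02755]
    [+0.34924 +0.77303 -0.52958]
    [+0.18832 +0.49573 +0.84781]
t = (0.0832, -0.0349, 0.5395) m
M0: Pc = R·M0+t = (-0.05211, +0.00875, +0.57116); u = 463.4·(-0.05211)/0.57116 + 338.3 = 296.0179, v = 428.7·(+0.00875)/0.57116 + 226.1 = 232.6681
M1: Pc = R·M1+t = (+0.13698, +0.08069, +0.60996); u = 463.4·(+0.13698)/0.60996 + 338.3 = 442.3638, v = 428.7·(+0.08069)/0.60996 + 226.1 = 282.8145
M2: Pc = R·M2+t = (+0.21851, -0.07855, +0.50784); u = 463.4·(+0.21851)/0.50784 + 338.3 = 537.6941, v = 428.7·(-0.07855)/0.50784 + 226.1 = 159.7900
M3: Pc = R·M3+t = (+0.02942, -0.15049, +0.46904); u = 463.4·(+0.02942)/0.46904 + 338.3 = 367.3704, v = 428.7·(-0.15049)/0.46904 + 226.1 = 88.5502

c0=(296.02, 232.67) c1=(442.36, 282.81) c2=(537.69, 159.79) c3=(367.37, 88.55)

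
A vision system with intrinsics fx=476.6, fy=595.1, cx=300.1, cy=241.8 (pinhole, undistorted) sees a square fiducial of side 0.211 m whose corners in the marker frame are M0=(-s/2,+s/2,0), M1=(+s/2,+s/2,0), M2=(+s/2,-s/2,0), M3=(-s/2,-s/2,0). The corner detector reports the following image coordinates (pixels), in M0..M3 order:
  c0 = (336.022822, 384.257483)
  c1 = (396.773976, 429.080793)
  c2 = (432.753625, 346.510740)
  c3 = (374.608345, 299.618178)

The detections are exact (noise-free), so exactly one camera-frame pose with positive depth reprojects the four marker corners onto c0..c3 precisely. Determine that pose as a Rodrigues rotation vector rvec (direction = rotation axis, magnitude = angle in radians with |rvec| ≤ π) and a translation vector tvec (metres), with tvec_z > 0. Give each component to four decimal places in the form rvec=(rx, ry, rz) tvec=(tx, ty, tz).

rvec=(-0.0657, -0.2603, 0.5539) tvec=(0.2367, 0.2722, 1.3167)

Intrinsics K: fx=476.6, fy=595.1, cx=300.1, cy=241.8
Marker side s = 0.211 m; corners in marker frame (Z=0):
  M0 = (-0.1055, +0.1055, 0)
  M1 = (+0.1055, +0.1055, 0)
  M2 = (+0.1055, -0.1055, 0)
  M3 = (-0.1055, -0.1055, 0)
Detected image corners:
  c0 = (336.022822, 384.257483) px
  c1 = (396.773976, 429.080793) px
  c2 = (432.753625, 346.510740) px
  c3 = (374.608345, 299.618178) px
Planar DLT: solve 8×8 A·h = b for H (H[2,2]=1):
  H  [+347.93098 -215.02413 +385.77561]
  H  [+280.16775 +359.71421 +364.84272]
  H  [+0.17206 -0.09984 +1.00000]
B = K⁻¹H; ‖b₁‖=0.759474, ‖b₂‖=0.759474; λ = 2/(‖b₁‖+‖b₂‖) = 1.316700, sign → tz>0 ⇒ λ=+1.316700
r₁ = λ·B[:,0] = (+0.81857,+0.52784,+0.22655); r₂ = λ·B[:,1] = (-0.51127,+0.84931,-0.13146)
r₃ = r₁×r₂ = (-0.26180,-0.00822,+0.96509); SVD([r₁ r₂ r₃]) → R = UVᵀ:
  R  [+0.81857 -0.51127 -0.26180]
  R  [+0.52784 +0.84931 -0.00822]
  R  [+0.22655 -0.13146 +0.96509]
t = (+0.23670, +0.27224, +1.31670) m
tr R = 2.632965; θ = arccos((tr R − 1)/2) = 0.615504 rad = 35.266°
axis k = ((R−Rᵀ)₃₂, (R−Rᵀ)₁₃, (R−Rᵀ)₂₁) / (2 sinθ) = (-0.106718, -0.422915, +0.899864)
rvec = θ·k = (-0.065686, -0.260306, +0.553870)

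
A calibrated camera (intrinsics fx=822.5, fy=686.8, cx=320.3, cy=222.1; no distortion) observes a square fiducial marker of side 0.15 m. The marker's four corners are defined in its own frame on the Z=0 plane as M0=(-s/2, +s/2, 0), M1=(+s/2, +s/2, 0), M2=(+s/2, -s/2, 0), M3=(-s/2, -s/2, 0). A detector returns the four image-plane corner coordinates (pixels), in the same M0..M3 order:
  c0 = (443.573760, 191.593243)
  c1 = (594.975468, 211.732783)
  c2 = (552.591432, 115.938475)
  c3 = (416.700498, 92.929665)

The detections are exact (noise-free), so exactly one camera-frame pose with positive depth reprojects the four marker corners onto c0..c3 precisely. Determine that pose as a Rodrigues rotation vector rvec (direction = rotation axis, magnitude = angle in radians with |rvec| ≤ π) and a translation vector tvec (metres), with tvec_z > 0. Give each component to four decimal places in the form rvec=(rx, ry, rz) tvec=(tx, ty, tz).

Intrinsics K: fx=822.5, fy=686.8, cx=320.3, cy=222.1
Marker side s = 0.15 m; corners in marker frame (Z=0):
  M0 = (-0.0750, +0.0750, 0)
  M1 = (+0.0750, +0.0750, 0)
  M2 = (+0.0750, -0.0750, 0)
  M3 = (-0.0750, -0.0750, 0)
Detected image corners:
  c0 = (443.573760, 191.593243) px
  c1 = (594.975468, 211.732783) px
  c2 = (552.591432, 115.938475) px
  c3 = (416.700498, 92.929665) px
Planar DLT: solve 8×8 A·h = b for H (H[2,2]=1):
  H  [+1143.54274 -174.59543 +502.93631]
  H  [+202.04918 +523.85420 +150.39754]
  H  [+0.37661 -0.81065 +1.00000]
B = K⁻¹H; ‖b₁‖=1.310824, ‖b₂‖=1.310824; λ = 2/(‖b₁‖+‖b₂‖) = 0.762879, sign → tz>0 ⇒ λ=+0.762879
r₁ = λ·B[:,0] = (+0.94877,+0.13152,+0.28731); r₂ = λ·B[:,1] = (+0.07889,+0.78187,-0.61843)
r₃ = r₁×r₂ = (-0.30597,+0.60941,+0.73144); SVD([r₁ r₂ r₃]) → R = UVᵀ:
  R  [+0.94877 +0.07889 -0.30597]
  R  [+0.13152 +0.78187 +0.60941]
  R  [+0.28731 -0.61843 +0.73144]
t = (+0.16940, -0.07965, +0.76288) m
tr R = 2.462076; θ = arccos((tr R − 1)/2) = 0.750954 rad = 43.027°
axis k = ((R−Rᵀ)₃₂, (R−Rᵀ)₁₃, (R−Rᵀ)₂₁) / (2 sinθ) = (-0.899728, -0.434744, +0.038566)
rvec = θ·k = (-0.675655, -0.326473, +0.028961)

rvec=(-0.6757, -0.3265, 0.0290) tvec=(0.1694, -0.0796, 0.7629)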